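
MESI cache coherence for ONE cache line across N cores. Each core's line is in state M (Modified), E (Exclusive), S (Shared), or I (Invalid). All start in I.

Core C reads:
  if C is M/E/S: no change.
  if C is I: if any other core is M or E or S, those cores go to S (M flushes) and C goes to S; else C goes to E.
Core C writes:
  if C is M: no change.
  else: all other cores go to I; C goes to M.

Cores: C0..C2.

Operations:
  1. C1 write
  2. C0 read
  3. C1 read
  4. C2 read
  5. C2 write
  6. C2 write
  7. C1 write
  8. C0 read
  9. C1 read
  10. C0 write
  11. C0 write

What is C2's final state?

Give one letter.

Op 1: C1 write [C1 write: invalidate none -> C1=M] -> [I,M,I]
Op 2: C0 read [C0 read from I: others=['C1=M'] -> C0=S, others downsized to S] -> [S,S,I]
Op 3: C1 read [C1 read: already in S, no change] -> [S,S,I]
Op 4: C2 read [C2 read from I: others=['C0=S', 'C1=S'] -> C2=S, others downsized to S] -> [S,S,S]
Op 5: C2 write [C2 write: invalidate ['C0=S', 'C1=S'] -> C2=M] -> [I,I,M]
Op 6: C2 write [C2 write: already M (modified), no change] -> [I,I,M]
Op 7: C1 write [C1 write: invalidate ['C2=M'] -> C1=M] -> [I,M,I]
Op 8: C0 read [C0 read from I: others=['C1=M'] -> C0=S, others downsized to S] -> [S,S,I]
Op 9: C1 read [C1 read: already in S, no change] -> [S,S,I]
Op 10: C0 write [C0 write: invalidate ['C1=S'] -> C0=M] -> [M,I,I]
Op 11: C0 write [C0 write: already M (modified), no change] -> [M,I,I]

Answer: I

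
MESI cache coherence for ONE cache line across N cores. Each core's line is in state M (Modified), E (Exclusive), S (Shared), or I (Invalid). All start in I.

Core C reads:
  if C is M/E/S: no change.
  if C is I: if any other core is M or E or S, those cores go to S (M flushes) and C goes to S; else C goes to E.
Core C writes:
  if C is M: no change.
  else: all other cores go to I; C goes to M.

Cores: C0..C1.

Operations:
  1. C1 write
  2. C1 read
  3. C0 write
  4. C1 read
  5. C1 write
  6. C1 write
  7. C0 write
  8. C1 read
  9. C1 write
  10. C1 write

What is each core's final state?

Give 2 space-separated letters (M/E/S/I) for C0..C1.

Op 1: C1 write [C1 write: invalidate none -> C1=M] -> [I,M]
Op 2: C1 read [C1 read: already in M, no change] -> [I,M]
Op 3: C0 write [C0 write: invalidate ['C1=M'] -> C0=M] -> [M,I]
Op 4: C1 read [C1 read from I: others=['C0=M'] -> C1=S, others downsized to S] -> [S,S]
Op 5: C1 write [C1 write: invalidate ['C0=S'] -> C1=M] -> [I,M]
Op 6: C1 write [C1 write: already M (modified), no change] -> [I,M]
Op 7: C0 write [C0 write: invalidate ['C1=M'] -> C0=M] -> [M,I]
Op 8: C1 read [C1 read from I: others=['C0=M'] -> C1=S, others downsized to S] -> [S,S]
Op 9: C1 write [C1 write: invalidate ['C0=S'] -> C1=M] -> [I,M]
Op 10: C1 write [C1 write: already M (modified), no change] -> [I,M]

Answer: I M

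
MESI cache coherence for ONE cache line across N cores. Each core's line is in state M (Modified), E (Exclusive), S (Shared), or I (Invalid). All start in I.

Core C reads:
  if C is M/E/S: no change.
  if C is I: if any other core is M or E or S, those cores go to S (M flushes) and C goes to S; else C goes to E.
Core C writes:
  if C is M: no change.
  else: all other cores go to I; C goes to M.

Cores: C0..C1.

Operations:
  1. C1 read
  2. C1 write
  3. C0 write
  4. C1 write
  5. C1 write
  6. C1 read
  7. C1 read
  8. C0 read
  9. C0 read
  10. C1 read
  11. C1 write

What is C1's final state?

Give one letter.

Answer: M

Derivation:
Op 1: C1 read [C1 read from I: no other sharers -> C1=E (exclusive)] -> [I,E]
Op 2: C1 write [C1 write: invalidate none -> C1=M] -> [I,M]
Op 3: C0 write [C0 write: invalidate ['C1=M'] -> C0=M] -> [M,I]
Op 4: C1 write [C1 write: invalidate ['C0=M'] -> C1=M] -> [I,M]
Op 5: C1 write [C1 write: already M (modified), no change] -> [I,M]
Op 6: C1 read [C1 read: already in M, no change] -> [I,M]
Op 7: C1 read [C1 read: already in M, no change] -> [I,M]
Op 8: C0 read [C0 read from I: others=['C1=M'] -> C0=S, others downsized to S] -> [S,S]
Op 9: C0 read [C0 read: already in S, no change] -> [S,S]
Op 10: C1 read [C1 read: already in S, no change] -> [S,S]
Op 11: C1 write [C1 write: invalidate ['C0=S'] -> C1=M] -> [I,M]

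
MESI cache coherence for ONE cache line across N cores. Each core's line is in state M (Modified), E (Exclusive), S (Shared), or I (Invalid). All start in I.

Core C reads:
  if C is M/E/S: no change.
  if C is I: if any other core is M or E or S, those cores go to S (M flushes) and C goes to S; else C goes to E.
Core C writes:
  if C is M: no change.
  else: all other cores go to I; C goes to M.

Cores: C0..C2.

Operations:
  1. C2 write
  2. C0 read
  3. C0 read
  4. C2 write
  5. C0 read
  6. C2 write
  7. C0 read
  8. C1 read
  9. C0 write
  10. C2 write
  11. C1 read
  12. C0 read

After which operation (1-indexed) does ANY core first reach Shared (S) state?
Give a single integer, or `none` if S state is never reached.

Answer: 2

Derivation:
Op 1: C2 write [C2 write: invalidate none -> C2=M] -> [I,I,M]
Op 2: C0 read [C0 read from I: others=['C2=M'] -> C0=S, others downsized to S] -> [S,I,S]
  -> First S state at op 2; remaining ops need not be traced.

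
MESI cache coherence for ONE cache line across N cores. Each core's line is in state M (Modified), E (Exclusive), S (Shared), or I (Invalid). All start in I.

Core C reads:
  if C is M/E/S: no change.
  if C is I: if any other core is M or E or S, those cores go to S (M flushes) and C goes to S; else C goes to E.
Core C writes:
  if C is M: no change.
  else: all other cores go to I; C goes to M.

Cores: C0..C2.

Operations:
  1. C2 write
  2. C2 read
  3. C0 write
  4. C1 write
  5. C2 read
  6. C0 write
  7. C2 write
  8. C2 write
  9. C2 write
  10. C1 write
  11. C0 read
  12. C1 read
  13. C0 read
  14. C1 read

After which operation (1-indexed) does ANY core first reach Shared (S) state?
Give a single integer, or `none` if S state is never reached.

Answer: 5

Derivation:
Op 1: C2 write [C2 write: invalidate none -> C2=M] -> [I,I,M]
Op 2: C2 read [C2 read: already in M, no change] -> [I,I,M]
Op 3: C0 write [C0 write: invalidate ['C2=M'] -> C0=M] -> [M,I,I]
Op 4: C1 write [C1 write: invalidate ['C0=M'] -> C1=M] -> [I,M,I]
Op 5: C2 read [C2 read from I: others=['C1=M'] -> C2=S, others downsized to S] -> [I,S,S]
  -> First S state at op 5; remaining ops need not be traced.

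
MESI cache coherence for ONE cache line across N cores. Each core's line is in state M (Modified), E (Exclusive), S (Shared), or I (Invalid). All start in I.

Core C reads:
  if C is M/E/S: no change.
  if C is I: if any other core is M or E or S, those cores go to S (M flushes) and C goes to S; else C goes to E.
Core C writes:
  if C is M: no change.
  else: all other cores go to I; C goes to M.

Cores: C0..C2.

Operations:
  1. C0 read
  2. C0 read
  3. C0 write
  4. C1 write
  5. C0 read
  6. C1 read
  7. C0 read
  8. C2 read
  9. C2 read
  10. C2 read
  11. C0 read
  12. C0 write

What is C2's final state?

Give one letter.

Answer: I

Derivation:
Op 1: C0 read [C0 read from I: no other sharers -> C0=E (exclusive)] -> [E,I,I]
Op 2: C0 read [C0 read: already in E, no change] -> [E,I,I]
Op 3: C0 write [C0 write: invalidate none -> C0=M] -> [M,I,I]
Op 4: C1 write [C1 write: invalidate ['C0=M'] -> C1=M] -> [I,M,I]
Op 5: C0 read [C0 read from I: others=['C1=M'] -> C0=S, others downsized to S] -> [S,S,I]
Op 6: C1 read [C1 read: already in S, no change] -> [S,S,I]
Op 7: C0 read [C0 read: already in S, no change] -> [S,S,I]
Op 8: C2 read [C2 read from I: others=['C0=S', 'C1=S'] -> C2=S, others downsized to S] -> [S,S,S]
Op 9: C2 read [C2 read: already in S, no change] -> [S,S,S]
Op 10: C2 read [C2 read: already in S, no change] -> [S,S,S]
Op 11: C0 read [C0 read: already in S, no change] -> [S,S,S]
Op 12: C0 write [C0 write: invalidate ['C1=S', 'C2=S'] -> C0=M] -> [M,I,I]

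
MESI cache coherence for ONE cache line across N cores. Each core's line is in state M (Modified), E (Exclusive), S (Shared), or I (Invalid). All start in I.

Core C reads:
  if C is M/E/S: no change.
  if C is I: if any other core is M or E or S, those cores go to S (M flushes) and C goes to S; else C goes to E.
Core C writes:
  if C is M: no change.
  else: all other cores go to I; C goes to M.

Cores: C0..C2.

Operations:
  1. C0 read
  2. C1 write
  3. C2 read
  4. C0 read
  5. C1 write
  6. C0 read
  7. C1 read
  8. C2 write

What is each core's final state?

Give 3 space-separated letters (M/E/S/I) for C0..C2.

Answer: I I M

Derivation:
Op 1: C0 read [C0 read from I: no other sharers -> C0=E (exclusive)] -> [E,I,I]
Op 2: C1 write [C1 write: invalidate ['C0=E'] -> C1=M] -> [I,M,I]
Op 3: C2 read [C2 read from I: others=['C1=M'] -> C2=S, others downsized to S] -> [I,S,S]
Op 4: C0 read [C0 read from I: others=['C1=S', 'C2=S'] -> C0=S, others downsized to S] -> [S,S,S]
Op 5: C1 write [C1 write: invalidate ['C0=S', 'C2=S'] -> C1=M] -> [I,M,I]
Op 6: C0 read [C0 read from I: others=['C1=M'] -> C0=S, others downsized to S] -> [S,S,I]
Op 7: C1 read [C1 read: already in S, no change] -> [S,S,I]
Op 8: C2 write [C2 write: invalidate ['C0=S', 'C1=S'] -> C2=M] -> [I,I,M]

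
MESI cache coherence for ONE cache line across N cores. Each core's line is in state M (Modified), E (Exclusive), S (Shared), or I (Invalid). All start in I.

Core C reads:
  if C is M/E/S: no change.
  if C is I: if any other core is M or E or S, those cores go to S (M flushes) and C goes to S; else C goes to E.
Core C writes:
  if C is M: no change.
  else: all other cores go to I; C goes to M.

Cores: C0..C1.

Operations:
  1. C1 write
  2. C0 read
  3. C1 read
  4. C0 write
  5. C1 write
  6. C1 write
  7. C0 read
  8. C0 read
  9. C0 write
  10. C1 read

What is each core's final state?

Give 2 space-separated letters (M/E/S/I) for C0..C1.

Op 1: C1 write [C1 write: invalidate none -> C1=M] -> [I,M]
Op 2: C0 read [C0 read from I: others=['C1=M'] -> C0=S, others downsized to S] -> [S,S]
Op 3: C1 read [C1 read: already in S, no change] -> [S,S]
Op 4: C0 write [C0 write: invalidate ['C1=S'] -> C0=M] -> [M,I]
Op 5: C1 write [C1 write: invalidate ['C0=M'] -> C1=M] -> [I,M]
Op 6: C1 write [C1 write: already M (modified), no change] -> [I,M]
Op 7: C0 read [C0 read from I: others=['C1=M'] -> C0=S, others downsized to S] -> [S,S]
Op 8: C0 read [C0 read: already in S, no change] -> [S,S]
Op 9: C0 write [C0 write: invalidate ['C1=S'] -> C0=M] -> [M,I]
Op 10: C1 read [C1 read from I: others=['C0=M'] -> C1=S, others downsized to S] -> [S,S]

Answer: S S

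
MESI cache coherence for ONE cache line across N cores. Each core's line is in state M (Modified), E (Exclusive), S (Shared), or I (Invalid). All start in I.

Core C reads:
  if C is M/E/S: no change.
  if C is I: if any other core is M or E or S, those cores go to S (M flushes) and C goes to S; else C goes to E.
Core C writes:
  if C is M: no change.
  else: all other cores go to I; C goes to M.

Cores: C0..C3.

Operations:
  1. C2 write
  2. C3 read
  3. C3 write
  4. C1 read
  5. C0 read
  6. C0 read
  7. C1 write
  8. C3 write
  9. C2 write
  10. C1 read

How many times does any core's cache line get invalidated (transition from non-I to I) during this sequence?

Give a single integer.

Op 1: C2 write [C2 write: invalidate none -> C2=M] -> [I,I,M,I] (invalidations this op: 0; running total: 0)
Op 2: C3 read [C3 read from I: others=['C2=M'] -> C3=S, others downsized to S] -> [I,I,S,S] (invalidations this op: 0; running total: 0)
Op 3: C3 write [C3 write: invalidate ['C2=S'] -> C3=M] -> [I,I,I,M] (invalidations this op: 1; running total: 1)
Op 4: C1 read [C1 read from I: others=['C3=M'] -> C1=S, others downsized to S] -> [I,S,I,S] (invalidations this op: 0; running total: 1)
Op 5: C0 read [C0 read from I: others=['C1=S', 'C3=S'] -> C0=S, others downsized to S] -> [S,S,I,S] (invalidations this op: 0; running total: 1)
Op 6: C0 read [C0 read: already in S, no change] -> [S,S,I,S] (invalidations this op: 0; running total: 1)
Op 7: C1 write [C1 write: invalidate ['C0=S', 'C3=S'] -> C1=M] -> [I,M,I,I] (invalidations this op: 2; running total: 3)
Op 8: C3 write [C3 write: invalidate ['C1=M'] -> C3=M] -> [I,I,I,M] (invalidations this op: 1; running total: 4)
Op 9: C2 write [C2 write: invalidate ['C3=M'] -> C2=M] -> [I,I,M,I] (invalidations this op: 1; running total: 5)
Op 10: C1 read [C1 read from I: others=['C2=M'] -> C1=S, others downsized to S] -> [I,S,S,I] (invalidations this op: 0; running total: 5)

Answer: 5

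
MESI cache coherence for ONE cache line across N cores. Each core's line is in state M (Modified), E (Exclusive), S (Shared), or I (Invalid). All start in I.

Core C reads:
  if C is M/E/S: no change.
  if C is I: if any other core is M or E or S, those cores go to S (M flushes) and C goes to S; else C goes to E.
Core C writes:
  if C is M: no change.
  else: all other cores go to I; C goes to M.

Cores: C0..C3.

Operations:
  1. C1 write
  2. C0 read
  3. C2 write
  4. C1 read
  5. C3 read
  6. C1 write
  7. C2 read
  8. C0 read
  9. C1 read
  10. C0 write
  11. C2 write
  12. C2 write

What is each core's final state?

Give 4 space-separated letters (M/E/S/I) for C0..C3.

Op 1: C1 write [C1 write: invalidate none -> C1=M] -> [I,M,I,I]
Op 2: C0 read [C0 read from I: others=['C1=M'] -> C0=S, others downsized to S] -> [S,S,I,I]
Op 3: C2 write [C2 write: invalidate ['C0=S', 'C1=S'] -> C2=M] -> [I,I,M,I]
Op 4: C1 read [C1 read from I: others=['C2=M'] -> C1=S, others downsized to S] -> [I,S,S,I]
Op 5: C3 read [C3 read from I: others=['C1=S', 'C2=S'] -> C3=S, others downsized to S] -> [I,S,S,S]
Op 6: C1 write [C1 write: invalidate ['C2=S', 'C3=S'] -> C1=M] -> [I,M,I,I]
Op 7: C2 read [C2 read from I: others=['C1=M'] -> C2=S, others downsized to S] -> [I,S,S,I]
Op 8: C0 read [C0 read from I: others=['C1=S', 'C2=S'] -> C0=S, others downsized to S] -> [S,S,S,I]
Op 9: C1 read [C1 read: already in S, no change] -> [S,S,S,I]
Op 10: C0 write [C0 write: invalidate ['C1=S', 'C2=S'] -> C0=M] -> [M,I,I,I]
Op 11: C2 write [C2 write: invalidate ['C0=M'] -> C2=M] -> [I,I,M,I]
Op 12: C2 write [C2 write: already M (modified), no change] -> [I,I,M,I]

Answer: I I M I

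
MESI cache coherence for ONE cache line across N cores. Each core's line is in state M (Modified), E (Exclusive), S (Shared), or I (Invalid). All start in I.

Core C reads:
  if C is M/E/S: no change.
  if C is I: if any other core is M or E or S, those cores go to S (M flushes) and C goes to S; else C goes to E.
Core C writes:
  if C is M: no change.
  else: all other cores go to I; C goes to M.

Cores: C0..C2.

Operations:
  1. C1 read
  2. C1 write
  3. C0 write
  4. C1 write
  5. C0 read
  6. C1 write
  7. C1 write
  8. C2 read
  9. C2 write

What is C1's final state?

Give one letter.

Answer: I

Derivation:
Op 1: C1 read [C1 read from I: no other sharers -> C1=E (exclusive)] -> [I,E,I]
Op 2: C1 write [C1 write: invalidate none -> C1=M] -> [I,M,I]
Op 3: C0 write [C0 write: invalidate ['C1=M'] -> C0=M] -> [M,I,I]
Op 4: C1 write [C1 write: invalidate ['C0=M'] -> C1=M] -> [I,M,I]
Op 5: C0 read [C0 read from I: others=['C1=M'] -> C0=S, others downsized to S] -> [S,S,I]
Op 6: C1 write [C1 write: invalidate ['C0=S'] -> C1=M] -> [I,M,I]
Op 7: C1 write [C1 write: already M (modified), no change] -> [I,M,I]
Op 8: C2 read [C2 read from I: others=['C1=M'] -> C2=S, others downsized to S] -> [I,S,S]
Op 9: C2 write [C2 write: invalidate ['C1=S'] -> C2=M] -> [I,I,M]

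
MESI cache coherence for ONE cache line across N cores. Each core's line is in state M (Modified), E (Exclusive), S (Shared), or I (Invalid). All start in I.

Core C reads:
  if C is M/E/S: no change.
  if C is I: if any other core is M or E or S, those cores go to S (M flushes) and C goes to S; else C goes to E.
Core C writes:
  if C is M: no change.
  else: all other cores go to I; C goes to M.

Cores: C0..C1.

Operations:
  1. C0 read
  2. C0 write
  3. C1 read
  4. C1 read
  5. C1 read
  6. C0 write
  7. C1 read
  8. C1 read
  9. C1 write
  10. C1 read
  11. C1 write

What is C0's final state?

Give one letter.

Op 1: C0 read [C0 read from I: no other sharers -> C0=E (exclusive)] -> [E,I]
Op 2: C0 write [C0 write: invalidate none -> C0=M] -> [M,I]
Op 3: C1 read [C1 read from I: others=['C0=M'] -> C1=S, others downsized to S] -> [S,S]
Op 4: C1 read [C1 read: already in S, no change] -> [S,S]
Op 5: C1 read [C1 read: already in S, no change] -> [S,S]
Op 6: C0 write [C0 write: invalidate ['C1=S'] -> C0=M] -> [M,I]
Op 7: C1 read [C1 read from I: others=['C0=M'] -> C1=S, others downsized to S] -> [S,S]
Op 8: C1 read [C1 read: already in S, no change] -> [S,S]
Op 9: C1 write [C1 write: invalidate ['C0=S'] -> C1=M] -> [I,M]
Op 10: C1 read [C1 read: already in M, no change] -> [I,M]
Op 11: C1 write [C1 write: already M (modified), no change] -> [I,M]

Answer: I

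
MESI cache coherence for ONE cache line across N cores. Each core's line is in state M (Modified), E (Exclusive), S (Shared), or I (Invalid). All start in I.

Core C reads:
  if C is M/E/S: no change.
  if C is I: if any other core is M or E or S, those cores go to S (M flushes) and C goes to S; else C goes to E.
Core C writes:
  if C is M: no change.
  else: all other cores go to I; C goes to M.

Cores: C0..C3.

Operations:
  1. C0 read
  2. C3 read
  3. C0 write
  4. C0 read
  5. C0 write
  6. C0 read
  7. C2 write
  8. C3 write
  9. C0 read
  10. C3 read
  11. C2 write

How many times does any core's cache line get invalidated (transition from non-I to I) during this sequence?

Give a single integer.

Op 1: C0 read [C0 read from I: no other sharers -> C0=E (exclusive)] -> [E,I,I,I] (invalidations this op: 0; running total: 0)
Op 2: C3 read [C3 read from I: others=['C0=E'] -> C3=S, others downsized to S] -> [S,I,I,S] (invalidations this op: 0; running total: 0)
Op 3: C0 write [C0 write: invalidate ['C3=S'] -> C0=M] -> [M,I,I,I] (invalidations this op: 1; running total: 1)
Op 4: C0 read [C0 read: already in M, no change] -> [M,I,I,I] (invalidations this op: 0; running total: 1)
Op 5: C0 write [C0 write: already M (modified), no change] -> [M,I,I,I] (invalidations this op: 0; running total: 1)
Op 6: C0 read [C0 read: already in M, no change] -> [M,I,I,I] (invalidations this op: 0; running total: 1)
Op 7: C2 write [C2 write: invalidate ['C0=M'] -> C2=M] -> [I,I,M,I] (invalidations this op: 1; running total: 2)
Op 8: C3 write [C3 write: invalidate ['C2=M'] -> C3=M] -> [I,I,I,M] (invalidations this op: 1; running total: 3)
Op 9: C0 read [C0 read from I: others=['C3=M'] -> C0=S, others downsized to S] -> [S,I,I,S] (invalidations this op: 0; running total: 3)
Op 10: C3 read [C3 read: already in S, no change] -> [S,I,I,S] (invalidations this op: 0; running total: 3)
Op 11: C2 write [C2 write: invalidate ['C0=S', 'C3=S'] -> C2=M] -> [I,I,M,I] (invalidations this op: 2; running total: 5)

Answer: 5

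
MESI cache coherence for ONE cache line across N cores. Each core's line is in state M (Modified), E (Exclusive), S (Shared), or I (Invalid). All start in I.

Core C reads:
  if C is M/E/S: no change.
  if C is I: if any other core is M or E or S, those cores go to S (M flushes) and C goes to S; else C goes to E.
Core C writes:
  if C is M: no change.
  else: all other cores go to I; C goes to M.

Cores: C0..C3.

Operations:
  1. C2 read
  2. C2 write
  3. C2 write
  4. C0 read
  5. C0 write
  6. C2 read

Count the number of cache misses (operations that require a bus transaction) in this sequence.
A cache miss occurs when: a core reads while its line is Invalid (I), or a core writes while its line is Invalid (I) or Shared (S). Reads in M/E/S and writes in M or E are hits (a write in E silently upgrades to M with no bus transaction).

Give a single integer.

Op 1: C2 read [C2 read from I: no other sharers -> C2=E (exclusive)] -> [I,I,E,I] [MISS #1: read from I]
Op 2: C2 write [C2 write: invalidate none -> C2=M] -> [I,I,M,I] [hit: write from E is a silent E->M upgrade, no bus transaction]
Op 3: C2 write [C2 write: already M (modified), no change] -> [I,I,M,I] [hit: write from M]
Op 4: C0 read [C0 read from I: others=['C2=M'] -> C0=S, others downsized to S] -> [S,I,S,I] [MISS #2: read from I]
Op 5: C0 write [C0 write: invalidate ['C2=S'] -> C0=M] -> [M,I,I,I] [MISS #3: write from S]
Op 6: C2 read [C2 read from I: others=['C0=M'] -> C2=S, others downsized to S] -> [S,I,S,I] [MISS #4: read from I]

Answer: 4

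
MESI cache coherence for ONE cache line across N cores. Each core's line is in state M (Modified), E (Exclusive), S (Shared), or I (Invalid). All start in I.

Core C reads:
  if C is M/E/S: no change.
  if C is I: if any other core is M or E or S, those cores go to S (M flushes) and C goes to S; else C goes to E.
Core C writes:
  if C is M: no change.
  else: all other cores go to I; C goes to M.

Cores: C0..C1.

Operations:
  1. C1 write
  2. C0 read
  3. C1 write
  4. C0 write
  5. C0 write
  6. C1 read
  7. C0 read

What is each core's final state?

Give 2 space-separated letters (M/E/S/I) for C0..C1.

Op 1: C1 write [C1 write: invalidate none -> C1=M] -> [I,M]
Op 2: C0 read [C0 read from I: others=['C1=M'] -> C0=S, others downsized to S] -> [S,S]
Op 3: C1 write [C1 write: invalidate ['C0=S'] -> C1=M] -> [I,M]
Op 4: C0 write [C0 write: invalidate ['C1=M'] -> C0=M] -> [M,I]
Op 5: C0 write [C0 write: already M (modified), no change] -> [M,I]
Op 6: C1 read [C1 read from I: others=['C0=M'] -> C1=S, others downsized to S] -> [S,S]
Op 7: C0 read [C0 read: already in S, no change] -> [S,S]

Answer: S S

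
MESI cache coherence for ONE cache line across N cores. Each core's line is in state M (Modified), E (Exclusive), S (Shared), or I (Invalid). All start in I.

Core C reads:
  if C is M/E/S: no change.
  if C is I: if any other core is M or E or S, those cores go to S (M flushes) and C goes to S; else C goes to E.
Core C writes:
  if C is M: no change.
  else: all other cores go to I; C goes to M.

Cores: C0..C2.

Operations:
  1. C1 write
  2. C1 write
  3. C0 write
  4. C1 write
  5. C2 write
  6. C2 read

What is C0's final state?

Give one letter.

Op 1: C1 write [C1 write: invalidate none -> C1=M] -> [I,M,I]
Op 2: C1 write [C1 write: already M (modified), no change] -> [I,M,I]
Op 3: C0 write [C0 write: invalidate ['C1=M'] -> C0=M] -> [M,I,I]
Op 4: C1 write [C1 write: invalidate ['C0=M'] -> C1=M] -> [I,M,I]
Op 5: C2 write [C2 write: invalidate ['C1=M'] -> C2=M] -> [I,I,M]
Op 6: C2 read [C2 read: already in M, no change] -> [I,I,M]

Answer: I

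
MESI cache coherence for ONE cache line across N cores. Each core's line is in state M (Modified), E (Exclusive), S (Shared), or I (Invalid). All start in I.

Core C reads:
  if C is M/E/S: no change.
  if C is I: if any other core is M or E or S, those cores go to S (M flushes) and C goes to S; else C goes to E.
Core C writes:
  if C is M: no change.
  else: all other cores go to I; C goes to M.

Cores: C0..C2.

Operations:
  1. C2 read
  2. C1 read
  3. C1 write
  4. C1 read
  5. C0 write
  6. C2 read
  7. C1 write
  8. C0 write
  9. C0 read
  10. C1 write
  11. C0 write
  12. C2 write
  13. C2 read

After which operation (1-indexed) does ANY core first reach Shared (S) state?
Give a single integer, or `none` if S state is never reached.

Op 1: C2 read [C2 read from I: no other sharers -> C2=E (exclusive)] -> [I,I,E]
Op 2: C1 read [C1 read from I: others=['C2=E'] -> C1=S, others downsized to S] -> [I,S,S]
  -> First S state at op 2; remaining ops need not be traced.

Answer: 2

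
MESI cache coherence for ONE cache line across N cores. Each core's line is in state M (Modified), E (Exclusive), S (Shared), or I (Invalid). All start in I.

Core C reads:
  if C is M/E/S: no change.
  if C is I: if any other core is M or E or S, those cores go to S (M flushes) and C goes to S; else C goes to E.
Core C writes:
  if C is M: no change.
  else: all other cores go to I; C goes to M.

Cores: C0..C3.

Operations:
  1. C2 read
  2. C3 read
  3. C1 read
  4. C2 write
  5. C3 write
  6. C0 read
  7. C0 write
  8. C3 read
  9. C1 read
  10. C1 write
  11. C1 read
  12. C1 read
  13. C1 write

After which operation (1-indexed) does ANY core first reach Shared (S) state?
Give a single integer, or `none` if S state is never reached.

Op 1: C2 read [C2 read from I: no other sharers -> C2=E (exclusive)] -> [I,I,E,I]
Op 2: C3 read [C3 read from I: others=['C2=E'] -> C3=S, others downsized to S] -> [I,I,S,S]
  -> First S state at op 2; remaining ops need not be traced.

Answer: 2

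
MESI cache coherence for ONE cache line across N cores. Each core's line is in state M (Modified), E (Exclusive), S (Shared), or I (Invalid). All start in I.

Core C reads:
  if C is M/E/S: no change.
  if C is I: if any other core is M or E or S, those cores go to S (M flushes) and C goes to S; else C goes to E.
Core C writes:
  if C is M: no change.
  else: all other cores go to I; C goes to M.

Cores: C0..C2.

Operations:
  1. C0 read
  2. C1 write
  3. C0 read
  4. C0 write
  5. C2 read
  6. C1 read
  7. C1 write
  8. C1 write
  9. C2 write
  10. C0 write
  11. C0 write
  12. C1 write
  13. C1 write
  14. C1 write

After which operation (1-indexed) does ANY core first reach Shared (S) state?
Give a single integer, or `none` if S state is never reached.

Op 1: C0 read [C0 read from I: no other sharers -> C0=E (exclusive)] -> [E,I,I]
Op 2: C1 write [C1 write: invalidate ['C0=E'] -> C1=M] -> [I,M,I]
Op 3: C0 read [C0 read from I: others=['C1=M'] -> C0=S, others downsized to S] -> [S,S,I]
  -> First S state at op 3; remaining ops need not be traced.

Answer: 3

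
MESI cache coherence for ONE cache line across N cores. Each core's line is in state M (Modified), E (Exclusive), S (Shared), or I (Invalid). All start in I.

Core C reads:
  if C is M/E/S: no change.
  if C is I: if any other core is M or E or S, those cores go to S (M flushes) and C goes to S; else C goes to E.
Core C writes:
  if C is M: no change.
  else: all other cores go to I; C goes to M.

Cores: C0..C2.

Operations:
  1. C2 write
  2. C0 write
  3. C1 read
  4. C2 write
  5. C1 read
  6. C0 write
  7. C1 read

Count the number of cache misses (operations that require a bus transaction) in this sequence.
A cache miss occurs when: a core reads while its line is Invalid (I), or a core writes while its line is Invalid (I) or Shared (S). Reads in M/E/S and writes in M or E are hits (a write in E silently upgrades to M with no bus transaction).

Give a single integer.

Op 1: C2 write [C2 write: invalidate none -> C2=M] -> [I,I,M] [MISS #1: write from I]
Op 2: C0 write [C0 write: invalidate ['C2=M'] -> C0=M] -> [M,I,I] [MISS #2: write from I]
Op 3: C1 read [C1 read from I: others=['C0=M'] -> C1=S, others downsized to S] -> [S,S,I] [MISS #3: read from I]
Op 4: C2 write [C2 write: invalidate ['C0=S', 'C1=S'] -> C2=M] -> [I,I,M] [MISS #4: write from I]
Op 5: C1 read [C1 read from I: others=['C2=M'] -> C1=S, others downsized to S] -> [I,S,S] [MISS #5: read from I]
Op 6: C0 write [C0 write: invalidate ['C1=S', 'C2=S'] -> C0=M] -> [M,I,I] [MISS #6: write from I]
Op 7: C1 read [C1 read from I: others=['C0=M'] -> C1=S, others downsized to S] -> [S,S,I] [MISS #7: read from I]

Answer: 7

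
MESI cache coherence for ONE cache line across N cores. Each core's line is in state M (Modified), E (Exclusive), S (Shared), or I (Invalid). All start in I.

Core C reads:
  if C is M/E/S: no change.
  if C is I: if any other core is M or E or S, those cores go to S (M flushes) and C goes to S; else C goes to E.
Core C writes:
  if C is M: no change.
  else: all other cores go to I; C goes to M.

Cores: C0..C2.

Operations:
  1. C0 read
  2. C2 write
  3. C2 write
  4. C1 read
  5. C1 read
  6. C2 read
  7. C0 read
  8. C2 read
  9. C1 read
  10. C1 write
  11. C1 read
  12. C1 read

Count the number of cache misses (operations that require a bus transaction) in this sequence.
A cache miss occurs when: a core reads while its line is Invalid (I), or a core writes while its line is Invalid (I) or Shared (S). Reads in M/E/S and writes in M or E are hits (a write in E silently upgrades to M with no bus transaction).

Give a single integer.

Answer: 5

Derivation:
Op 1: C0 read [C0 read from I: no other sharers -> C0=E (exclusive)] -> [E,I,I] [MISS #1: read from I]
Op 2: C2 write [C2 write: invalidate ['C0=E'] -> C2=M] -> [I,I,M] [MISS #2: write from I]
Op 3: C2 write [C2 write: already M (modified), no change] -> [I,I,M] [hit: write from M]
Op 4: C1 read [C1 read from I: others=['C2=M'] -> C1=S, others downsized to S] -> [I,S,S] [MISS #3: read from I]
Op 5: C1 read [C1 read: already in S, no change] -> [I,S,S] [hit: read from S]
Op 6: C2 read [C2 read: already in S, no change] -> [I,S,S] [hit: read from S]
Op 7: C0 read [C0 read from I: others=['C1=S', 'C2=S'] -> C0=S, others downsized to S] -> [S,S,S] [MISS #4: read from I]
Op 8: C2 read [C2 read: already in S, no change] -> [S,S,S] [hit: read from S]
Op 9: C1 read [C1 read: already in S, no change] -> [S,S,S] [hit: read from S]
Op 10: C1 write [C1 write: invalidate ['C0=S', 'C2=S'] -> C1=M] -> [I,M,I] [MISS #5: write from S]
Op 11: C1 read [C1 read: already in M, no change] -> [I,M,I] [hit: read from M]
Op 12: C1 read [C1 read: already in M, no change] -> [I,M,I] [hit: read from M]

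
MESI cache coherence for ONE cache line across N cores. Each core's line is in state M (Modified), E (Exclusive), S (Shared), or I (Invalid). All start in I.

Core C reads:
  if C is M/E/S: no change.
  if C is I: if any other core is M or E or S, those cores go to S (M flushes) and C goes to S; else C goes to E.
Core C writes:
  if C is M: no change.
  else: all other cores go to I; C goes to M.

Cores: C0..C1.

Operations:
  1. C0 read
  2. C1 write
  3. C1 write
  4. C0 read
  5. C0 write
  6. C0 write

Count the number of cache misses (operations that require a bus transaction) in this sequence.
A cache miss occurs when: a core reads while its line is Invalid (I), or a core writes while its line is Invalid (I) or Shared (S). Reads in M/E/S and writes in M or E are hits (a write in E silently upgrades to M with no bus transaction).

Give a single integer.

Op 1: C0 read [C0 read from I: no other sharers -> C0=E (exclusive)] -> [E,I] [MISS #1: read from I]
Op 2: C1 write [C1 write: invalidate ['C0=E'] -> C1=M] -> [I,M] [MISS #2: write from I]
Op 3: C1 write [C1 write: already M (modified), no change] -> [I,M] [hit: write from M]
Op 4: C0 read [C0 read from I: others=['C1=M'] -> C0=S, others downsized to S] -> [S,S] [MISS #3: read from I]
Op 5: C0 write [C0 write: invalidate ['C1=S'] -> C0=M] -> [M,I] [MISS #4: write from S]
Op 6: C0 write [C0 write: already M (modified), no change] -> [M,I] [hit: write from M]

Answer: 4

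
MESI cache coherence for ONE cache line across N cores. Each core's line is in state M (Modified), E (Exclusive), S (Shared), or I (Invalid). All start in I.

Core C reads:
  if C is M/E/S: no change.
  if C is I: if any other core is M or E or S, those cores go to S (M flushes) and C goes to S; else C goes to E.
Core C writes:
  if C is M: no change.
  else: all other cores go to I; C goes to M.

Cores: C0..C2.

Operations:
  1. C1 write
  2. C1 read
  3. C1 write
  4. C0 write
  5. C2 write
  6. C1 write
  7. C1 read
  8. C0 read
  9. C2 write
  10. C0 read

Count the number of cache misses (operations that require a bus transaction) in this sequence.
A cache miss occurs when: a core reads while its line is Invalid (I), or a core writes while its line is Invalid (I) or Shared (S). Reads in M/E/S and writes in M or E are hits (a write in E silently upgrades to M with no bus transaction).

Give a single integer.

Op 1: C1 write [C1 write: invalidate none -> C1=M] -> [I,M,I] [MISS #1: write from I]
Op 2: C1 read [C1 read: already in M, no change] -> [I,M,I] [hit: read from M]
Op 3: C1 write [C1 write: already M (modified), no change] -> [I,M,I] [hit: write from M]
Op 4: C0 write [C0 write: invalidate ['C1=M'] -> C0=M] -> [M,I,I] [MISS #2: write from I]
Op 5: C2 write [C2 write: invalidate ['C0=M'] -> C2=M] -> [I,I,M] [MISS #3: write from I]
Op 6: C1 write [C1 write: invalidate ['C2=M'] -> C1=M] -> [I,M,I] [MISS #4: write from I]
Op 7: C1 read [C1 read: already in M, no change] -> [I,M,I] [hit: read from M]
Op 8: C0 read [C0 read from I: others=['C1=M'] -> C0=S, others downsized to S] -> [S,S,I] [MISS #5: read from I]
Op 9: C2 write [C2 write: invalidate ['C0=S', 'C1=S'] -> C2=M] -> [I,I,M] [MISS #6: write from I]
Op 10: C0 read [C0 read from I: others=['C2=M'] -> C0=S, others downsized to S] -> [S,I,S] [MISS #7: read from I]

Answer: 7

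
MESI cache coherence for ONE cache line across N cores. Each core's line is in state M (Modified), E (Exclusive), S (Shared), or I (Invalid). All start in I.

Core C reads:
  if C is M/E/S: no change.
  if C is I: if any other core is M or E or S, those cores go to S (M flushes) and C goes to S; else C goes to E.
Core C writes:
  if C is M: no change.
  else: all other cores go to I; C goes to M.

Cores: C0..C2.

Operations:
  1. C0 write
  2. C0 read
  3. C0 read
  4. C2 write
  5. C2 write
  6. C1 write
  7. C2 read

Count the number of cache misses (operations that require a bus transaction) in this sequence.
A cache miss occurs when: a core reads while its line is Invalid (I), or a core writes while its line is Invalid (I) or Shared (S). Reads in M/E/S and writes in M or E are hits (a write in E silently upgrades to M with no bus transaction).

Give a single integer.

Answer: 4

Derivation:
Op 1: C0 write [C0 write: invalidate none -> C0=M] -> [M,I,I] [MISS #1: write from I]
Op 2: C0 read [C0 read: already in M, no change] -> [M,I,I] [hit: read from M]
Op 3: C0 read [C0 read: already in M, no change] -> [M,I,I] [hit: read from M]
Op 4: C2 write [C2 write: invalidate ['C0=M'] -> C2=M] -> [I,I,M] [MISS #2: write from I]
Op 5: C2 write [C2 write: already M (modified), no change] -> [I,I,M] [hit: write from M]
Op 6: C1 write [C1 write: invalidate ['C2=M'] -> C1=M] -> [I,M,I] [MISS #3: write from I]
Op 7: C2 read [C2 read from I: others=['C1=M'] -> C2=S, others downsized to S] -> [I,S,S] [MISS #4: read from I]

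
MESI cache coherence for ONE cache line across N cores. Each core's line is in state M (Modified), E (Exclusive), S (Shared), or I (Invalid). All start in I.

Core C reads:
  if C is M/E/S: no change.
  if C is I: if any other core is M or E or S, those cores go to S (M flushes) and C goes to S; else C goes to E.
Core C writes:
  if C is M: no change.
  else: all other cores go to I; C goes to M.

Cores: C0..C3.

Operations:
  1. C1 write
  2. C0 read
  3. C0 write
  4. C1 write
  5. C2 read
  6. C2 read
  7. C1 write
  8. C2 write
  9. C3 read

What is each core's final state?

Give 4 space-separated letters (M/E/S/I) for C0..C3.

Answer: I I S S

Derivation:
Op 1: C1 write [C1 write: invalidate none -> C1=M] -> [I,M,I,I]
Op 2: C0 read [C0 read from I: others=['C1=M'] -> C0=S, others downsized to S] -> [S,S,I,I]
Op 3: C0 write [C0 write: invalidate ['C1=S'] -> C0=M] -> [M,I,I,I]
Op 4: C1 write [C1 write: invalidate ['C0=M'] -> C1=M] -> [I,M,I,I]
Op 5: C2 read [C2 read from I: others=['C1=M'] -> C2=S, others downsized to S] -> [I,S,S,I]
Op 6: C2 read [C2 read: already in S, no change] -> [I,S,S,I]
Op 7: C1 write [C1 write: invalidate ['C2=S'] -> C1=M] -> [I,M,I,I]
Op 8: C2 write [C2 write: invalidate ['C1=M'] -> C2=M] -> [I,I,M,I]
Op 9: C3 read [C3 read from I: others=['C2=M'] -> C3=S, others downsized to S] -> [I,I,S,S]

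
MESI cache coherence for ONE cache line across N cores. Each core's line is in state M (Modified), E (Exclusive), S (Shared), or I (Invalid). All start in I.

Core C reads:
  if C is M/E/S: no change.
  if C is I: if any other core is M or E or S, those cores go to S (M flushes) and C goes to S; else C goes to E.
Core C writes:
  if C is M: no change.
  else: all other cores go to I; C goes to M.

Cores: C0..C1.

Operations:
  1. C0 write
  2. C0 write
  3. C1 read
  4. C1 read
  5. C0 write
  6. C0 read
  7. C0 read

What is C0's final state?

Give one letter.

Answer: M

Derivation:
Op 1: C0 write [C0 write: invalidate none -> C0=M] -> [M,I]
Op 2: C0 write [C0 write: already M (modified), no change] -> [M,I]
Op 3: C1 read [C1 read from I: others=['C0=M'] -> C1=S, others downsized to S] -> [S,S]
Op 4: C1 read [C1 read: already in S, no change] -> [S,S]
Op 5: C0 write [C0 write: invalidate ['C1=S'] -> C0=M] -> [M,I]
Op 6: C0 read [C0 read: already in M, no change] -> [M,I]
Op 7: C0 read [C0 read: already in M, no change] -> [M,I]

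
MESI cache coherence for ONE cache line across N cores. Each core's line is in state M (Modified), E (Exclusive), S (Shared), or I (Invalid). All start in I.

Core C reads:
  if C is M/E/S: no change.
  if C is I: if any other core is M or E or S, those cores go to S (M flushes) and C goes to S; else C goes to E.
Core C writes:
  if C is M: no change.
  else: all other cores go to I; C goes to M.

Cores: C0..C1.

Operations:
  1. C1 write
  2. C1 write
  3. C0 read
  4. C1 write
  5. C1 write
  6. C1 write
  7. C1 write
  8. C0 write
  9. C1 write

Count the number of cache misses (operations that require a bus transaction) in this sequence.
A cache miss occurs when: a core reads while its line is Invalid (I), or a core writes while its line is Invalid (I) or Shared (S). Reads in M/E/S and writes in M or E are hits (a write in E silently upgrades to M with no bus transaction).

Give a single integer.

Op 1: C1 write [C1 write: invalidate none -> C1=M] -> [I,M] [MISS #1: write from I]
Op 2: C1 write [C1 write: already M (modified), no change] -> [I,M] [hit: write from M]
Op 3: C0 read [C0 read from I: others=['C1=M'] -> C0=S, others downsized to S] -> [S,S] [MISS #2: read from I]
Op 4: C1 write [C1 write: invalidate ['C0=S'] -> C1=M] -> [I,M] [MISS #3: write from S]
Op 5: C1 write [C1 write: already M (modified), no change] -> [I,M] [hit: write from M]
Op 6: C1 write [C1 write: already M (modified), no change] -> [I,M] [hit: write from M]
Op 7: C1 write [C1 write: already M (modified), no change] -> [I,M] [hit: write from M]
Op 8: C0 write [C0 write: invalidate ['C1=M'] -> C0=M] -> [M,I] [MISS #4: write from I]
Op 9: C1 write [C1 write: invalidate ['C0=M'] -> C1=M] -> [I,M] [MISS #5: write from I]

Answer: 5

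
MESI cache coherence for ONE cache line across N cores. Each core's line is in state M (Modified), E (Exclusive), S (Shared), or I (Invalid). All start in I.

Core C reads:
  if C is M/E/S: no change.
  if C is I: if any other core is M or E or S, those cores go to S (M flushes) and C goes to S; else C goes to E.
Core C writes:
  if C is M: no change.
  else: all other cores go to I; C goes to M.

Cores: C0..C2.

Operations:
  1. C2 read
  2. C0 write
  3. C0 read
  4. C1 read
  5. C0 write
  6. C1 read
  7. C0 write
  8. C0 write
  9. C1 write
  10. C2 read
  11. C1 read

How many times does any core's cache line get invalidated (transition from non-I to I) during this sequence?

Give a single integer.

Answer: 4

Derivation:
Op 1: C2 read [C2 read from I: no other sharers -> C2=E (exclusive)] -> [I,I,E] (invalidations this op: 0; running total: 0)
Op 2: C0 write [C0 write: invalidate ['C2=E'] -> C0=M] -> [M,I,I] (invalidations this op: 1; running total: 1)
Op 3: C0 read [C0 read: already in M, no change] -> [M,I,I] (invalidations this op: 0; running total: 1)
Op 4: C1 read [C1 read from I: others=['C0=M'] -> C1=S, others downsized to S] -> [S,S,I] (invalidations this op: 0; running total: 1)
Op 5: C0 write [C0 write: invalidate ['C1=S'] -> C0=M] -> [M,I,I] (invalidations this op: 1; running total: 2)
Op 6: C1 read [C1 read from I: others=['C0=M'] -> C1=S, others downsized to S] -> [S,S,I] (invalidations this op: 0; running total: 2)
Op 7: C0 write [C0 write: invalidate ['C1=S'] -> C0=M] -> [M,I,I] (invalidations this op: 1; running total: 3)
Op 8: C0 write [C0 write: already M (modified), no change] -> [M,I,I] (invalidations this op: 0; running total: 3)
Op 9: C1 write [C1 write: invalidate ['C0=M'] -> C1=M] -> [I,M,I] (invalidations this op: 1; running total: 4)
Op 10: C2 read [C2 read from I: others=['C1=M'] -> C2=S, others downsized to S] -> [I,S,S] (invalidations this op: 0; running total: 4)
Op 11: C1 read [C1 read: already in S, no change] -> [I,S,S] (invalidations this op: 0; running total: 4)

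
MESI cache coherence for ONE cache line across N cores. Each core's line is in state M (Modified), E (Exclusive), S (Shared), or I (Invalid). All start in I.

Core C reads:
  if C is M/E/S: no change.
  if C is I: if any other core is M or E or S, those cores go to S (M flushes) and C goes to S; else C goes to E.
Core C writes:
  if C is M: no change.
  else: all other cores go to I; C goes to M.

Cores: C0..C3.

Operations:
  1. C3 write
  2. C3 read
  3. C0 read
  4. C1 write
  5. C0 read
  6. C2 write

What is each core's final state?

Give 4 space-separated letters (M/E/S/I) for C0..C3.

Op 1: C3 write [C3 write: invalidate none -> C3=M] -> [I,I,I,M]
Op 2: C3 read [C3 read: already in M, no change] -> [I,I,I,M]
Op 3: C0 read [C0 read from I: others=['C3=M'] -> C0=S, others downsized to S] -> [S,I,I,S]
Op 4: C1 write [C1 write: invalidate ['C0=S', 'C3=S'] -> C1=M] -> [I,M,I,I]
Op 5: C0 read [C0 read from I: others=['C1=M'] -> C0=S, others downsized to S] -> [S,S,I,I]
Op 6: C2 write [C2 write: invalidate ['C0=S', 'C1=S'] -> C2=M] -> [I,I,M,I]

Answer: I I M I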